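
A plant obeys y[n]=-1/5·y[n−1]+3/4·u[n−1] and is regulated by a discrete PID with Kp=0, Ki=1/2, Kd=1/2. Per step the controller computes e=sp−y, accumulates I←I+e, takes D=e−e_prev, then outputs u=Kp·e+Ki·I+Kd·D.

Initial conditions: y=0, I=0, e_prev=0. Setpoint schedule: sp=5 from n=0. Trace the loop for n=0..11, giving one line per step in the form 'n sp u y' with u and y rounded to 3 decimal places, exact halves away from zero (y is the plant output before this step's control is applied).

(exact arithmetic carried between steps; '≈' marks a value shown rounded to 6 d.p. or computed from one; I and e_prev carry over from the previous line; the table rounds u and y to 3 d.p., halves away from zero)
n=0: y=0, sp=5, e=sp−y=5; I=5, D=e−e_prev=5; u=0·5+1/2·5+1/2·5=5; next y=-1/5·0+3/4·5=3.75
n=1: y=3.75, sp=5, e=sp−y=1.25; I=6.25, D=e−e_prev=-3.75; u=0·1.25+1/2·6.25+1/2·(-3.75)=1.25; next y=-1/5·3.75+3/4·1.25=0.1875
n=2: y=0.1875, sp=5, e=sp−y=4.8125; I=11.0625, D=e−e_prev=3.5625; u=0·4.8125+1/2·11.0625+1/2·3.5625=7.3125; next y=-1/5·0.1875+3/4·7.3125=5.446875
n=3: y=5.446875, sp=5, e=sp−y=-0.446875; I=10.615625, D=e−e_prev=-5.259375; u=0·(-0.446875)+1/2·10.615625+1/2·(-5.259375)=2.678125; next y=-1/5·5.446875+3/4·2.678125≈0.919219
n=4: y≈0.919219, sp=5, e=sp−y≈4.080781; I≈14.696406, D=e−e_prev≈4.527656; u=0·4.080781+1/2·14.696406+1/2·4.527656≈9.612031; next y=-1/5·0.919219+3/4·9.612031≈7.025180
n=5: y≈7.025180, sp=5, e=sp−y≈-2.025180; I≈12.671227, D=e−e_prev≈-6.105961; u=0·(-2.025180)+1/2·12.671227+1/2·(-6.105961)≈3.282633; next y=-1/5·7.025180+3/4·3.282633≈1.056939
n=6: y≈1.056939, sp=5, e=sp−y≈3.943061; I≈16.614288, D=e−e_prev≈5.968241; u=0·3.943061+1/2·16.614288+1/2·5.968241≈11.291264; next y=-1/5·1.056939+3/4·11.291264≈8.257061
n=7: y≈8.257061, sp=5, e=sp−y≈-3.257061; I≈13.357227, D=e−e_prev≈-7.200122; u=0·(-3.257061)+1/2·13.357227+1/2·(-7.200122)≈3.078553; next y=-1/5·8.257061+3/4·3.078553≈0.657502
n=8: y≈0.657502, sp=5, e=sp−y≈4.342498; I≈17.699725, D=e−e_prev≈7.599558; u=0·4.342498+1/2·17.699725+1/2·7.599558≈12.649642; next y=-1/5·0.657502+3/4·12.649642≈9.355731
n=9: y≈9.355731, sp=5, e=sp−y≈-4.355731; I≈13.343994, D=e−e_prev≈-8.698228; u=0·(-4.355731)+1/2·13.343994+1/2·(-8.698228)≈2.322883; next y=-1/5·9.355731+3/4·2.322883≈-0.128984
n=10: y≈-0.128984, sp=5, e=sp−y≈5.128984; I≈18.472978, D=e−e_prev≈9.484715; u=0·5.128984+1/2·18.472978+1/2·9.484715≈13.978846; next y=-1/5·(-0.128984)+3/4·13.978846≈10.509932
n=11: y≈10.509932, sp=5, e=sp−y≈-5.509932; I≈12.963047, D=e−e_prev≈-10.638915; u=0·(-5.509932)+1/2·12.963047+1/2·(-10.638915)≈1.162066; next y=-1/5·10.509932+3/4·1.162066≈-1.230437

0 5 5.000 0.000
1 5 1.250 3.750
2 5 7.313 0.188
3 5 2.678 5.447
4 5 9.612 0.919
5 5 3.283 7.025
6 5 11.291 1.057
7 5 3.079 8.257
8 5 12.650 0.658
9 5 2.323 9.356
10 5 13.979 -0.129
11 5 1.162 10.510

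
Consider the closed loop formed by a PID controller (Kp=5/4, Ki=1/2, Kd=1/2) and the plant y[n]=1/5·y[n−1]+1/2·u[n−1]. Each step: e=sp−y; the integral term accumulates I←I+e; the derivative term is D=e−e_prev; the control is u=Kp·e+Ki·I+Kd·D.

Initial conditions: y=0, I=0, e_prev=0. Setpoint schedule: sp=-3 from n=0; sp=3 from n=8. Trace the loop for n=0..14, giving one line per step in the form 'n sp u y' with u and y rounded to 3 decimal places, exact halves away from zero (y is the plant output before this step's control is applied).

(exact arithmetic carried between steps; '≈' marks a value shown rounded to 6 d.p. or computed from one; I and e_prev carry over from the previous line; the table rounds u and y to 3 d.p., halves away from zero)
n=0: y=0, sp=-3, e=sp−y=-3; I=-3, D=e−e_prev=-3; u=5/4·(-3)+1/2·(-3)+1/2·(-3)=-6.75; next y=1/5·0+1/2·(-6.75)=-3.375
n=1: y=-3.375, sp=-3, e=sp−y=0.375; I=-2.625, D=e−e_prev=3.375; u=5/4·0.375+1/2·(-2.625)+1/2·3.375=0.84375; next y=1/5·(-3.375)+1/2·0.84375=-0.253125
n=2: y=-0.253125, sp=-3, e=sp−y=-2.746875; I=-5.371875, D=e−e_prev=-3.121875; u=5/4·(-2.746875)+1/2·(-5.371875)+1/2·(-3.121875)≈-7.680469; next y=1/5·(-0.253125)+1/2·(-7.680469)≈-3.890859
n=3: y≈-3.890859, sp=-3, e=sp−y≈0.890859; I≈-4.481016, D=e−e_prev≈3.637734; u=5/4·0.890859+1/2·(-4.481016)+1/2·3.637734≈0.691934; next y=1/5·(-3.890859)+1/2·0.691934≈-0.432205
n=4: y≈-0.432205, sp=-3, e=sp−y≈-2.567795; I≈-7.048811, D=e−e_prev≈-3.458654; u=5/4·(-2.567795)+1/2·(-7.048811)+1/2·(-3.458654)≈-8.463476; next y=1/5·(-0.432205)+1/2·(-8.463476)≈-4.318179
n=5: y≈-4.318179, sp=-3, e=sp−y≈1.318179; I≈-5.730631, D=e−e_prev≈3.885974; u=5/4·1.318179+1/2·(-5.730631)+1/2·3.885974≈0.725395; next y=1/5·(-4.318179)+1/2·0.725395≈-0.500938
n=6: y≈-0.500938, sp=-3, e=sp−y≈-2.499062; I≈-8.229693, D=e−e_prev≈-3.817241; u=5/4·(-2.499062)+1/2·(-8.229693)+1/2·(-3.817241)≈-9.147294; next y=1/5·(-0.500938)+1/2·(-9.147294)≈-4.673835
n=7: y≈-4.673835, sp=-3, e=sp−y≈1.673835; I≈-6.555858, D=e−e_prev≈4.172896; u=5/4·1.673835+1/2·(-6.555858)+1/2·4.172896≈0.900812; next y=1/5·(-4.673835)+1/2·0.900812≈-0.484361
n=8: y≈-0.484361, sp=3, e=sp−y≈3.484361; I≈-3.071498, D=e−e_prev≈1.810526; u=5/4·3.484361+1/2·(-3.071498)+1/2·1.810526≈3.724965; next y=1/5·(-0.484361)+1/2·3.724965≈1.765610
n=9: y≈1.765610, sp=3, e=sp−y≈1.234390; I≈-1.837108, D=e−e_prev≈-2.249971; u=5/4·1.234390+1/2·(-1.837108)+1/2·(-2.249971)≈-0.500553; next y=1/5·1.765610+1/2·(-0.500553)≈0.102846
n=10: y≈0.102846, sp=3, e=sp−y≈2.897154; I≈1.060046, D=e−e_prev≈1.662765; u=5/4·2.897154+1/2·1.060046+1/2·1.662765≈4.982848; next y=1/5·0.102846+1/2·4.982848≈2.511993
n=11: y≈2.511993, sp=3, e=sp−y≈0.488007; I≈1.548053, D=e−e_prev≈-2.409147; u=5/4·0.488007+1/2·1.548053+1/2·(-2.409147)≈0.179461; next y=1/5·2.511993+1/2·0.179461≈0.592129
n=12: y≈0.592129, sp=3, e=sp−y≈2.407871; I≈3.955924, D=e−e_prev≈1.919864; u=5/4·2.407871+1/2·3.955924+1/2·1.919864≈5.947732; next y=1/5·0.592129+1/2·5.947732≈3.092292
n=13: y≈3.092292, sp=3, e=sp−y≈-0.092292; I≈3.863632, D=e−e_prev≈-2.500163; u=5/4·(-0.092292)+1/2·3.863632+1/2·(-2.500163)≈0.566369; next y=1/5·3.092292+1/2·0.566369≈0.901643
n=14: y≈0.901643, sp=3, e=sp−y≈2.098357; I≈5.961989, D=e−e_prev≈2.190649; u=5/4·2.098357+1/2·5.961989+1/2·2.190649≈6.699265; next y=1/5·0.901643+1/2·6.699265≈3.529961

0 -3 -6.750 0.000
1 -3 0.844 -3.375
2 -3 -7.680 -0.253
3 -3 0.692 -3.891
4 -3 -8.463 -0.432
5 -3 0.725 -4.318
6 -3 -9.147 -0.501
7 -3 0.901 -4.674
8 3 3.725 -0.484
9 3 -0.501 1.766
10 3 4.983 0.103
11 3 0.179 2.512
12 3 5.948 0.592
13 3 0.566 3.092
14 3 6.699 0.902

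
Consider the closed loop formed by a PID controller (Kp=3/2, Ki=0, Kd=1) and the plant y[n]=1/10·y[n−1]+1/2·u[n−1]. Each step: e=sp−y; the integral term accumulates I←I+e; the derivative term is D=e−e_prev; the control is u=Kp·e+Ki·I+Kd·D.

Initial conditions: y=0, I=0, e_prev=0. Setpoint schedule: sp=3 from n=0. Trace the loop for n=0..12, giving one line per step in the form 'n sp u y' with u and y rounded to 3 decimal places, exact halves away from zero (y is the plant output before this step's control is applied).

(exact arithmetic carried between steps; '≈' marks a value shown rounded to 6 d.p. or computed from one; I and e_prev carry over from the previous line; the table rounds u and y to 3 d.p., halves away from zero)
n=0: y=0, sp=3, e=sp−y=3; I=3, D=e−e_prev=3; u=3/2·3+0·3+1·3=7.5; next y=1/10·0+1/2·7.5=3.75
n=1: y=3.75, sp=3, e=sp−y=-0.75; I=2.25, D=e−e_prev=-3.75; u=3/2·(-0.75)+0·2.25+1·(-3.75)=-4.875; next y=1/10·3.75+1/2·(-4.875)=-2.0625
n=2: y=-2.0625, sp=3, e=sp−y=5.0625; I=7.3125, D=e−e_prev=5.8125; u=3/2·5.0625+0·7.3125+1·5.8125=13.40625; next y=1/10·(-2.0625)+1/2·13.40625=6.496875
n=3: y=6.496875, sp=3, e=sp−y=-3.496875; I=3.815625, D=e−e_prev=-8.559375; u=3/2·(-3.496875)+0·3.815625+1·(-8.559375)≈-13.804688; next y=1/10·6.496875+1/2·(-13.804688)≈-6.252656
n=4: y≈-6.252656, sp=3, e=sp−y≈9.252656; I≈13.068281, D=e−e_prev≈12.749531; u=3/2·9.252656+0·13.068281+1·12.749531≈26.628516; next y=1/10·(-6.252656)+1/2·26.628516≈12.688992
n=5: y≈12.688992, sp=3, e=sp−y≈-9.688992; I≈3.379289, D=e−e_prev≈-18.941648; u=3/2·(-9.688992)+0·3.379289+1·(-18.941648)≈-33.475137; next y=1/10·12.688992+1/2·(-33.475137)≈-15.468669
n=6: y≈-15.468669, sp=3, e=sp−y≈18.468669; I≈21.847958, D=e−e_prev≈28.157661; u=3/2·18.468669+0·21.847958+1·28.157661≈55.860665; next y=1/10·(-15.468669)+1/2·55.860665≈26.383466
n=7: y≈26.383466, sp=3, e=sp−y≈-23.383466; I≈-1.535507, D=e−e_prev≈-41.852135; u=3/2·(-23.383466)+0·(-1.535507)+1·(-41.852135)≈-76.927333; next y=1/10·26.383466+1/2·(-76.927333)≈-35.825320
n=8: y≈-35.825320, sp=3, e=sp−y≈38.825320; I≈37.289813, D=e−e_prev≈62.208786; u=3/2·38.825320+0·37.289813+1·62.208786≈120.446766; next y=1/10·(-35.825320)+1/2·120.446766≈56.640851
n=9: y≈56.640851, sp=3, e=sp−y≈-53.640851; I≈-16.351038, D=e−e_prev≈-92.466171; u=3/2·(-53.640851)+0·(-16.351038)+1·(-92.466171)≈-172.927447; next y=1/10·56.640851+1/2·(-172.927447)≈-80.799638
n=10: y≈-80.799638, sp=3, e=sp−y≈83.799638; I≈67.448600, D=e−e_prev≈137.440489; u=3/2·83.799638+0·67.448600+1·137.440489≈263.139947; next y=1/10·(-80.799638)+1/2·263.139947≈123.490010
n=11: y≈123.490010, sp=3, e=sp−y≈-120.490010; I≈-53.041409, D=e−e_prev≈-204.289648; u=3/2·(-120.490010)+0·(-53.041409)+1·(-204.289648)≈-385.024663; next y=1/10·123.490010+1/2·(-385.024663)≈-180.163330
n=12: y≈-180.163330, sp=3, e=sp−y≈183.163330; I≈130.121921, D=e−e_prev≈303.653340; u=3/2·183.163330+0·130.121921+1·303.653340≈578.398335; next y=1/10·(-180.163330)+1/2·578.398335≈271.182835

0 3 7.500 0.000
1 3 -4.875 3.750
2 3 13.406 -2.063
3 3 -13.805 6.497
4 3 26.629 -6.253
5 3 -33.475 12.689
6 3 55.861 -15.469
7 3 -76.927 26.383
8 3 120.447 -35.825
9 3 -172.927 56.641
10 3 263.140 -80.800
11 3 -385.025 123.490
12 3 578.398 -180.163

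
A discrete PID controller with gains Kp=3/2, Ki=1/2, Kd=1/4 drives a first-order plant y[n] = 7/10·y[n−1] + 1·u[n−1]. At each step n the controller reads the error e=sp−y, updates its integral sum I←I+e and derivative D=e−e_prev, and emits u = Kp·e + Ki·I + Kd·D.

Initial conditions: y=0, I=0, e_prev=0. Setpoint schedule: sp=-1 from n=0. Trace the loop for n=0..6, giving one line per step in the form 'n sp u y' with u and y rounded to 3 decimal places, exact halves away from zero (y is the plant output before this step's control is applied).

(exact arithmetic carried between steps; '≈' marks a value shown rounded to 6 d.p. or computed from one; I and e_prev carry over from the previous line; the table rounds u and y to 3 d.p., halves away from zero)
n=0: y=0, sp=-1, e=sp−y=-1; I=-1, D=e−e_prev=-1; u=3/2·(-1)+1/2·(-1)+1/4·(-1)=-2.25; next y=7/10·0+1·(-2.25)=-2.25
n=1: y=-2.25, sp=-1, e=sp−y=1.25; I=0.25, D=e−e_prev=2.25; u=3/2·1.25+1/2·0.25+1/4·2.25=2.5625; next y=7/10·(-2.25)+1·2.5625=0.9875
n=2: y=0.9875, sp=-1, e=sp−y=-1.9875; I=-1.7375, D=e−e_prev=-3.2375; u=3/2·(-1.9875)+1/2·(-1.7375)+1/4·(-3.2375)=-4.659375; next y=7/10·0.9875+1·(-4.659375)=-3.968125
n=3: y=-3.968125, sp=-1, e=sp−y=2.968125; I=1.230625, D=e−e_prev=4.955625; u=3/2·2.968125+1/2·1.230625+1/4·4.955625≈6.306406; next y=7/10·(-3.968125)+1·6.306406≈3.528719
n=4: y≈3.528719, sp=-1, e=sp−y≈-4.528719; I≈-3.298094, D=e−e_prev≈-7.496844; u=3/2·(-4.528719)+1/2·(-3.298094)+1/4·(-7.496844)≈-10.316336; next y=7/10·3.528719+1·(-10.316336)≈-7.846233
n=5: y≈-7.846233, sp=-1, e=sp−y≈6.846233; I≈3.548139, D=e−e_prev≈11.374952; u=3/2·6.846233+1/2·3.548139+1/4·11.374952≈14.887157; next y=7/10·(-7.846233)+1·14.887157≈9.394794
n=6: y≈9.394794, sp=-1, e=sp−y≈-10.394794; I≈-6.846655, D=e−e_prev≈-17.241026; u=3/2·(-10.394794)+1/2·(-6.846655)+1/4·(-17.241026)≈-23.325774; next y=7/10·9.394794+1·(-23.325774)≈-16.749419

0 -1 -2.250 0.000
1 -1 2.563 -2.250
2 -1 -4.659 0.988
3 -1 6.306 -3.968
4 -1 -10.316 3.529
5 -1 14.887 -7.846
6 -1 -23.326 9.395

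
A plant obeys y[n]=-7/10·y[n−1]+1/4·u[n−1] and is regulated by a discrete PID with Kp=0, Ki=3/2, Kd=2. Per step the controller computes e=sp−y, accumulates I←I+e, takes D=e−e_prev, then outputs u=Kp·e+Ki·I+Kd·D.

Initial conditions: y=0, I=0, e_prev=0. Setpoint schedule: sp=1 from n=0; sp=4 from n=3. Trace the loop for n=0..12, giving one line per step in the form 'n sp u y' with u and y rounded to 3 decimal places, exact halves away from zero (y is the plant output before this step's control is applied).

(exact arithmetic carried between steps; '≈' marks a value shown rounded to 6 d.p. or computed from one; I and e_prev carry over from the previous line; the table rounds u and y to 3 d.p., halves away from zero)
n=0: y=0, sp=1, e=sp−y=1; I=1, D=e−e_prev=1; u=0·1+3/2·1+2·1=3.5; next y=-7/10·0+1/4·3.5=0.875
n=1: y=0.875, sp=1, e=sp−y=0.125; I=1.125, D=e−e_prev=-0.875; u=0·0.125+3/2·1.125+2·(-0.875)=-0.0625; next y=-7/10·0.875+1/4·(-0.0625)=-0.628125
n=2: y=-0.628125, sp=1, e=sp−y=1.628125; I=2.753125, D=e−e_prev=1.503125; u=0·1.628125+3/2·2.753125+2·1.503125≈7.135938; next y=-7/10·(-0.628125)+1/4·7.135938≈2.223672
n=3: y≈2.223672, sp=4, e=sp−y≈1.776328; I≈4.529453, D=e−e_prev≈0.148203; u=0·1.776328+3/2·4.529453+2·0.148203≈7.090586; next y=-7/10·2.223672+1/4·7.090586≈0.216076
n=4: y≈0.216076, sp=4, e=sp−y≈3.783924; I≈8.313377, D=e−e_prev≈2.007596; u=0·3.783924+3/2·8.313377+2·2.007596≈16.485257; next y=-7/10·0.216076+1/4·16.485257≈3.970061
n=5: y≈3.970061, sp=4, e=sp−y≈0.029939; I≈8.343316, D=e−e_prev≈-3.753985; u=0·0.029939+3/2·8.343316+2·(-3.753985)≈5.007005; next y=-7/10·3.970061+1/4·5.007005≈-1.527291
n=6: y≈-1.527291, sp=4, e=sp−y≈5.527291; I≈13.870608, D=e−e_prev≈5.497352; u=0·5.527291+3/2·13.870608+2·5.497352≈31.800616; next y=-7/10·(-1.527291)+1/4·31.800616≈9.019258
n=7: y≈9.019258, sp=4, e=sp−y≈-5.019258; I≈8.851350, D=e−e_prev≈-10.546549; u=0·(-5.019258)+3/2·8.851350+2·(-10.546549)≈-7.816075; next y=-7/10·9.019258+1/4·(-7.816075)≈-8.267499
n=8: y≈-8.267499, sp=4, e=sp−y≈12.267499; I≈21.118849, D=e−e_prev≈17.286757; u=0·12.267499+3/2·21.118849+2·17.286757≈66.251788; next y=-7/10·(-8.267499)+1/4·66.251788≈22.350196
n=9: y≈22.350196, sp=4, e=sp−y≈-18.350196; I≈2.768652, D=e−e_prev≈-30.617696; u=0·(-18.350196)+3/2·2.768652+2·(-30.617696)≈-57.082413; next y=-7/10·22.350196+1/4·(-57.082413)≈-29.915741
n=10: y≈-29.915741, sp=4, e=sp−y≈33.915741; I≈36.684393, D=e−e_prev≈52.265937; u=0·33.915741+3/2·36.684393+2·52.265937≈159.558464; next y=-7/10·(-29.915741)+1/4·159.558464≈60.830634
n=11: y≈60.830634, sp=4, e=sp−y≈-56.830634; I≈-20.146241, D=e−e_prev≈-90.746375; u=0·(-56.830634)+3/2·(-20.146241)+2·(-90.746375)≈-211.712113; next y=-7/10·60.830634+1/4·(-211.712113)≈-95.509472
n=12: y≈-95.509472, sp=4, e=sp−y≈99.509472; I≈79.363231, D=e−e_prev≈156.340107; u=0·99.509472+3/2·79.363231+2·156.340107≈431.725060; next y=-7/10·(-95.509472)+1/4·431.725060≈174.787896

0 1 3.500 0.000
1 1 -0.063 0.875
2 1 7.136 -0.628
3 4 7.091 2.224
4 4 16.485 0.216
5 4 5.007 3.970
6 4 31.801 -1.527
7 4 -7.816 9.019
8 4 66.252 -8.267
9 4 -57.082 22.350
10 4 159.558 -29.916
11 4 -211.712 60.831
12 4 431.725 -95.509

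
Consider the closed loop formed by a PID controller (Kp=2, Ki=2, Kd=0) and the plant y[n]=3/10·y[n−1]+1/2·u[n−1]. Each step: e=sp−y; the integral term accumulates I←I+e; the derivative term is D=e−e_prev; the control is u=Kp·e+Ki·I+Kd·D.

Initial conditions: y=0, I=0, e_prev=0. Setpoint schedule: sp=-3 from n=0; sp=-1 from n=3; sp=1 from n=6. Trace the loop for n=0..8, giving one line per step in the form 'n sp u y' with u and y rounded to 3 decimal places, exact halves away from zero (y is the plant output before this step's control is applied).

0 -3 -12.000 0.000
1 -3 6.000 -6.000
2 -3 -16.800 1.200
3 -1 19.760 -8.040
4 -1 -28.192 7.468
5 -1 32.166 -11.856
6 1 -35.651 12.527
7 1 47.672 -14.067
8 1 -56.926 19.616

(exact arithmetic carried between steps; '≈' marks a value shown rounded to 6 d.p. or computed from one; I and e_prev carry over from the previous line; the table rounds u and y to 3 d.p., halves away from zero)
n=0: y=0, sp=-3, e=sp−y=-3; I=-3, D=e−e_prev=-3; u=2·(-3)+2·(-3)+0·(-3)=-12; next y=3/10·0+1/2·(-12)=-6
n=1: y=-6, sp=-3, e=sp−y=3; I=0, D=e−e_prev=6; u=2·3+2·0+0·6=6; next y=3/10·(-6)+1/2·6=1.2
n=2: y=1.2, sp=-3, e=sp−y=-4.2; I=-4.2, D=e−e_prev=-7.2; u=2·(-4.2)+2·(-4.2)+0·(-7.2)=-16.8; next y=3/10·1.2+1/2·(-16.8)=-8.04
n=3: y=-8.04, sp=-1, e=sp−y=7.04; I=2.84, D=e−e_prev=11.24; u=2·7.04+2·2.84+0·11.24=19.76; next y=3/10·(-8.04)+1/2·19.76=7.468
n=4: y=7.468, sp=-1, e=sp−y=-8.468; I=-5.628, D=e−e_prev=-15.508; u=2·(-8.468)+2·(-5.628)+0·(-15.508)=-28.192; next y=3/10·7.468+1/2·(-28.192)=-11.8556
n=5: y=-11.8556, sp=-1, e=sp−y=10.8556; I=5.2276, D=e−e_prev=19.3236; u=2·10.8556+2·5.2276+0·19.3236=32.1664; next y=3/10·(-11.8556)+1/2·32.1664=12.52652
n=6: y=12.52652, sp=1, e=sp−y=-11.52652; I=-6.29892, D=e−e_prev=-22.38212; u=2·(-11.52652)+2·(-6.29892)+0·(-22.38212)=-35.65088; next y=3/10·12.52652+1/2·(-35.65088)=-14.067484
n=7: y=-14.067484, sp=1, e=sp−y=15.067484; I=8.768564, D=e−e_prev=26.594004; u=2·15.067484+2·8.768564+0·26.594004=47.672096; next y=3/10·(-14.067484)+1/2·47.672096≈19.615803
n=8: y≈19.615803, sp=1, e=sp−y≈-18.615803; I≈-9.847239, D=e−e_prev≈-33.683287; u=2·(-18.615803)+2·(-9.847239)+0·(-33.683287)≈-56.926083; next y=3/10·19.615803+1/2·(-56.926083)≈-22.578301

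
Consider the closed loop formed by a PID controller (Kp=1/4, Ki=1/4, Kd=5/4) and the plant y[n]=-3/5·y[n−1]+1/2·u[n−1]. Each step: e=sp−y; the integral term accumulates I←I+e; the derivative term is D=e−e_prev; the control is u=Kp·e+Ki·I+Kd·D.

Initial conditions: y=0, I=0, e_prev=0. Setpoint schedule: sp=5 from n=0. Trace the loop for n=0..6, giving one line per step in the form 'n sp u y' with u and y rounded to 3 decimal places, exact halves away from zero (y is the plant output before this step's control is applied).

0 5 8.750 0.000
1 5 -3.906 4.375
2 5 17.387 -4.578
3 5 -19.442 11.440
4 5 48.015 -16.585
5 5 -70.072 33.959
6 5 142.266 -55.412

(exact arithmetic carried between steps; '≈' marks a value shown rounded to 6 d.p. or computed from one; I and e_prev carry over from the previous line; the table rounds u and y to 3 d.p., halves away from zero)
n=0: y=0, sp=5, e=sp−y=5; I=5, D=e−e_prev=5; u=1/4·5+1/4·5+5/4·5=8.75; next y=-3/5·0+1/2·8.75=4.375
n=1: y=4.375, sp=5, e=sp−y=0.625; I=5.625, D=e−e_prev=-4.375; u=1/4·0.625+1/4·5.625+5/4·(-4.375)=-3.90625; next y=-3/5·4.375+1/2·(-3.90625)=-4.578125
n=2: y=-4.578125, sp=5, e=sp−y=9.578125; I=15.203125, D=e−e_prev=8.953125; u=1/4·9.578125+1/4·15.203125+5/4·8.953125≈17.386719; next y=-3/5·(-4.578125)+1/2·17.386719≈11.440234
n=3: y≈11.440234, sp=5, e=sp−y≈-6.440234; I≈8.762891, D=e−e_prev≈-16.018359; u=1/4·(-6.440234)+1/4·8.762891+5/4·(-16.018359)≈-19.442285; next y=-3/5·11.440234+1/2·(-19.442285)≈-16.585283
n=4: y≈-16.585283, sp=5, e=sp−y≈21.585283; I≈30.348174, D=e−e_prev≈28.025518; u=1/4·21.585283+1/4·30.348174+5/4·28.025518≈48.015261; next y=-3/5·(-16.585283)+1/2·48.015261≈33.958801
n=5: y≈33.958801, sp=5, e=sp−y≈-28.958801; I≈1.389373, D=e−e_prev≈-50.544084; u=1/4·(-28.958801)+1/4·1.389373+5/4·(-50.544084)≈-70.072461; next y=-3/5·33.958801+1/2·(-70.072461)≈-55.411511
n=6: y≈-55.411511, sp=5, e=sp−y≈60.411511; I≈61.800884, D=e−e_prev≈89.370312; u=1/4·60.411511+1/4·61.800884+5/4·89.370312≈142.265988; next y=-3/5·(-55.411511)+1/2·142.265988≈104.379901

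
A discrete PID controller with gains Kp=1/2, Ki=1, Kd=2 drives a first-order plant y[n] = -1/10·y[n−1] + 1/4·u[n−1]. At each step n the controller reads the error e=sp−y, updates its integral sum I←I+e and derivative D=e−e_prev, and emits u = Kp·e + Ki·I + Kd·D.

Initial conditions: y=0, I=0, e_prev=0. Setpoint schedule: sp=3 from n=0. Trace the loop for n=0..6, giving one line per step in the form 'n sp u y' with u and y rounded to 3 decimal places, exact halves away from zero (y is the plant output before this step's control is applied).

(exact arithmetic carried between steps; '≈' marks a value shown rounded to 6 d.p. or computed from one; I and e_prev carry over from the previous line; the table rounds u and y to 3 d.p., halves away from zero)
n=0: y=0, sp=3, e=sp−y=3; I=3, D=e−e_prev=3; u=1/2·3+1·3+2·3=10.5; next y=-1/10·0+1/4·10.5=2.625
n=1: y=2.625, sp=3, e=sp−y=0.375; I=3.375, D=e−e_prev=-2.625; u=1/2·0.375+1·3.375+2·(-2.625)=-1.6875; next y=-1/10·2.625+1/4·(-1.6875)=-0.684375
n=2: y=-0.684375, sp=3, e=sp−y=3.684375; I=7.059375, D=e−e_prev=3.309375; u=1/2·3.684375+1·7.059375+2·3.309375≈15.520313; next y=-1/10·(-0.684375)+1/4·15.520313≈3.948516
n=3: y≈3.948516, sp=3, e=sp−y≈-0.948516; I≈6.110859, D=e−e_prev≈-4.632891; u=1/2·(-0.948516)+1·6.110859+2·(-4.632891)≈-3.629180; next y=-1/10·3.948516+1/4·(-3.629180)≈-1.302146
n=4: y≈-1.302146, sp=3, e=sp−y≈4.302146; I≈10.413006, D=e−e_prev≈5.250662; u=1/2·4.302146+1·10.413006+2·5.250662≈23.065403; next y=-1/10·(-1.302146)+1/4·23.065403≈5.896565
n=5: y≈5.896565, sp=3, e=sp−y≈-2.896565; I≈7.516440, D=e−e_prev≈-7.198712; u=1/2·(-2.896565)+1·7.516440+2·(-7.198712)≈-8.329266; next y=-1/10·5.896565+1/4·(-8.329266)≈-2.671973
n=6: y≈-2.671973, sp=3, e=sp−y≈5.671973; I≈13.188413, D=e−e_prev≈8.568539; u=1/2·5.671973+1·13.188413+2·8.568539≈33.161477; next y=-1/10·(-2.671973)+1/4·33.161477≈8.557567

0 3 10.500 0.000
1 3 -1.688 2.625
2 3 15.520 -0.684
3 3 -3.629 3.949
4 3 23.065 -1.302
5 3 -8.329 5.897
6 3 33.161 -2.672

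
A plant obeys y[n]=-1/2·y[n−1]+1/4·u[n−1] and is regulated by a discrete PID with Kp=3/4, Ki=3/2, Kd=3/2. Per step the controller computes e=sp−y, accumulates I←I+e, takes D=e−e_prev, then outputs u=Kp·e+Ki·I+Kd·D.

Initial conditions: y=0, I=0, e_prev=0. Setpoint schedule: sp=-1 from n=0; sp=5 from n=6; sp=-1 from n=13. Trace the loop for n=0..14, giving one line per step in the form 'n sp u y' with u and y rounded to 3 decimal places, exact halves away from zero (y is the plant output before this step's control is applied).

0 -1 -3.750 0.000
1 -1 -0.234 -0.938
2 -1 -6.788 0.410
3 -1 1.789 -1.902
4 -1 -12.703 1.398
5 -1 8.425 -3.875
6 5 -2.367 4.044
7 5 26.910 -2.614
8 5 -11.585 8.034
9 5 55.889 -6.913
10 5 -39.946 17.429
11 5 113.411 -18.701
12 5 -116.747 37.703
13 -1 217.834 -48.038
14 -1 -305.656 78.478

(exact arithmetic carried between steps; '≈' marks a value shown rounded to 6 d.p. or computed from one; I and e_prev carry over from the previous line; the table rounds u and y to 3 d.p., halves away from zero)
n=0: y=0, sp=-1, e=sp−y=-1; I=-1, D=e−e_prev=-1; u=3/4·(-1)+3/2·(-1)+3/2·(-1)=-3.75; next y=-1/2·0+1/4·(-3.75)=-0.9375
n=1: y=-0.9375, sp=-1, e=sp−y=-0.0625; I=-1.0625, D=e−e_prev=0.9375; u=3/4·(-0.0625)+3/2·(-1.0625)+3/2·0.9375=-0.234375; next y=-1/2·(-0.9375)+1/4·(-0.234375)≈0.410156
n=2: y≈0.410156, sp=-1, e=sp−y≈-1.410156; I≈-2.472656, D=e−e_prev≈-1.347656; u=3/4·(-1.410156)+3/2·(-2.472656)+3/2·(-1.347656)≈-6.788086; next y=-1/2·0.410156+1/4·(-6.788086)≈-1.902100
n=3: y≈-1.902100, sp=-1, e=sp−y≈0.902100; I≈-1.570557, D=e−e_prev≈2.312256; u=3/4·0.902100+3/2·(-1.570557)+3/2·2.312256≈1.789124; next y=-1/2·(-1.902100)+1/4·1.789124≈1.398331
n=4: y≈1.398331, sp=-1, e=sp−y≈-2.398331; I≈-3.968887, D=e−e_prev≈-3.300430; u=3/4·(-2.398331)+3/2·(-3.968887)+3/2·(-3.300430)≈-12.702724; next y=-1/2·1.398331+1/4·(-12.702724)≈-3.874846
n=5: y≈-3.874846, sp=-1, e=sp−y≈2.874846; I≈-1.094041, D=e−e_prev≈5.273177; u=3/4·2.874846+3/2·(-1.094041)+3/2·5.273177≈8.424839; next y=-1/2·(-3.874846)+1/4·8.424839≈4.043633
n=6: y≈4.043633, sp=5, e=sp−y≈0.956367; I≈-0.137674, D=e−e_prev≈-1.918480; u=3/4·0.956367+3/2·(-0.137674)+3/2·(-1.918480)≈-2.366955; next y=-1/2·4.043633+1/4·(-2.366955)≈-2.613555
n=7: y≈-2.613555, sp=5, e=sp−y≈7.613555; I≈7.475881, D=e−e_prev≈6.657188; u=3/4·7.613555+3/2·7.475881+3/2·6.657188≈26.909771; next y=-1/2·(-2.613555)+1/4·26.909771≈8.034220
n=8: y≈8.034220, sp=5, e=sp−y≈-3.034220; I≈4.441661, D=e−e_prev≈-10.647776; u=3/4·(-3.034220)+3/2·4.441661+3/2·(-10.647776)≈-11.584837; next y=-1/2·8.034220+1/4·(-11.584837)≈-6.913319
n=9: y≈-6.913319, sp=5, e=sp−y≈11.913319; I≈16.354980, D=e−e_prev≈14.947540; u=3/4·11.913319+3/2·16.354980+3/2·14.947540≈55.888770; next y=-1/2·(-6.913319)+1/4·55.888770≈17.428852
n=10: y≈17.428852, sp=5, e=sp−y≈-12.428852; I≈3.926128, D=e−e_prev≈-24.342172; u=3/4·(-12.428852)+3/2·3.926128+3/2·(-24.342172)≈-39.945704; next y=-1/2·17.428852+1/4·(-39.945704)≈-18.700852
n=11: y≈-18.700852, sp=5, e=sp−y≈23.700852; I≈27.626980, D=e−e_prev≈36.129704; u=3/4·23.700852+3/2·27.626980+3/2·36.129704≈113.410666; next y=-1/2·(-18.700852)+1/4·113.410666≈37.703093
n=12: y≈37.703093, sp=5, e=sp−y≈-32.703093; I≈-5.076112, D=e−e_prev≈-56.403945; u=3/4·(-32.703093)+3/2·(-5.076112)+3/2·(-56.403945)≈-116.747405; next y=-1/2·37.703093+1/4·(-116.747405)≈-48.038398
n=13: y≈-48.038398, sp=-1, e=sp−y≈47.038398; I≈41.962285, D=e−e_prev≈79.741490; u=3/4·47.038398+3/2·41.962285+3/2·79.741490≈217.834462; next y=-1/2·(-48.038398)+1/4·217.834462≈78.477814
n=14: y≈78.477814, sp=-1, e=sp−y≈-79.477814; I≈-37.515529, D=e−e_prev≈-126.516212; u=3/4·(-79.477814)+3/2·(-37.515529)+3/2·(-126.516212)≈-305.655972; next y=-1/2·78.477814+1/4·(-305.655972)≈-115.652900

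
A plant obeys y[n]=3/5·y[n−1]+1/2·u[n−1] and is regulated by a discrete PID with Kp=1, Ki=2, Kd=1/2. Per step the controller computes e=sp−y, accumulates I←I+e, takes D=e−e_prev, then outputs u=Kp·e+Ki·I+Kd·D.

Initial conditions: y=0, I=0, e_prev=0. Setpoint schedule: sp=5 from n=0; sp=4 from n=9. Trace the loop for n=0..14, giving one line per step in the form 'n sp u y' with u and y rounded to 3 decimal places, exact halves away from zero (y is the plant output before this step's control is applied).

0 5 17.500 0.000
1 5 -5.625 8.750
2 5 13.344 2.438
3 5 -4.627 8.134
4 5 11.438 2.567
5 5 -2.902 7.259
6 5 10.167 2.904
7 5 -1.545 6.826
8 5 9.024 3.323
9 4 -4.014 6.506
10 4 9.198 1.897
11 4 -2.341 5.737
12 4 8.234 2.272
13 4 -1.271 5.480
14 4 7.269 2.652

(exact arithmetic carried between steps; '≈' marks a value shown rounded to 6 d.p. or computed from one; I and e_prev carry over from the previous line; the table rounds u and y to 3 d.p., halves away from zero)
n=0: y=0, sp=5, e=sp−y=5; I=5, D=e−e_prev=5; u=1·5+2·5+1/2·5=17.5; next y=3/5·0+1/2·17.5=8.75
n=1: y=8.75, sp=5, e=sp−y=-3.75; I=1.25, D=e−e_prev=-8.75; u=1·(-3.75)+2·1.25+1/2·(-8.75)=-5.625; next y=3/5·8.75+1/2·(-5.625)=2.4375
n=2: y=2.4375, sp=5, e=sp−y=2.5625; I=3.8125, D=e−e_prev=6.3125; u=1·2.5625+2·3.8125+1/2·6.3125=13.34375; next y=3/5·2.4375+1/2·13.34375=8.134375
n=3: y=8.134375, sp=5, e=sp−y=-3.134375; I=0.678125, D=e−e_prev=-5.696875; u=1·(-3.134375)+2·0.678125+1/2·(-5.696875)≈-4.626563; next y=3/5·8.134375+1/2·(-4.626563)≈2.567344
n=4: y≈2.567344, sp=5, e=sp−y≈2.432656; I≈3.110781, D=e−e_prev≈5.567031; u=1·2.432656+2·3.110781+1/2·5.567031≈11.437734; next y=3/5·2.567344+1/2·11.437734≈7.259273
n=5: y≈7.259273, sp=5, e=sp−y≈-2.259273; I≈0.851508, D=e−e_prev≈-4.691930; u=1·(-2.259273)+2·0.851508+1/2·(-4.691930)≈-2.902223; next y=3/5·7.259273+1/2·(-2.902223)≈2.904453
n=6: y≈2.904453, sp=5, e=sp−y≈2.095547; I≈2.947055, D=e−e_prev≈4.354821; u=1·2.095547+2·2.947055+1/2·4.354821≈10.167068; next y=3/5·2.904453+1/2·10.167068≈6.826206
n=7: y≈6.826206, sp=5, e=sp−y≈-1.826206; I≈1.120850, D=e−e_prev≈-3.921753; u=1·(-1.826206)+2·1.120850+1/2·(-3.921753)≈-1.545383; next y=3/5·6.826206+1/2·(-1.545383)≈3.323032
n=8: y≈3.323032, sp=5, e=sp−y≈1.676968; I≈2.797818, D=e−e_prev≈3.503174; u=1·1.676968+2·2.797818+1/2·3.503174≈9.024190; next y=3/5·3.323032+1/2·9.024190≈6.505914
n=9: y≈6.505914, sp=4, e=sp−y≈-2.505914; I≈0.291903, D=e−e_prev≈-4.182882; u=1·(-2.505914)+2·0.291903+1/2·(-4.182882)≈-4.013549; next y=3/5·6.505914+1/2·(-4.013549)≈1.896774
n=10: y≈1.896774, sp=4, e=sp−y≈2.103226; I≈2.395129, D=e−e_prev≈4.609140; u=1·2.103226+2·2.395129+1/2·4.609140≈9.198054; next y=3/5·1.896774+1/2·9.198054≈5.737092
n=11: y≈5.737092, sp=4, e=sp−y≈-1.737092; I≈0.658038, D=e−e_prev≈-3.840317; u=1·(-1.737092)+2·0.658038+1/2·(-3.840317)≈-2.341175; next y=3/5·5.737092+1/2·(-2.341175)≈2.271667
n=12: y≈2.271667, sp=4, e=sp−y≈1.728333; I≈2.386370, D=e−e_prev≈3.465424; u=1·1.728333+2·2.386370+1/2·3.465424≈8.233785; next y=3/5·2.271667+1/2·8.233785≈5.479893
n=13: y≈5.479893, sp=4, e=sp−y≈-1.479893; I≈0.906477, D=e−e_prev≈-3.208226; u=1·(-1.479893)+2·0.906477+1/2·(-3.208226)≈-1.271051; next y=3/5·5.479893+1/2·(-1.271051)≈2.652410
n=14: y≈2.652410, sp=4, e=sp−y≈1.347590; I≈2.254067, D=e−e_prev≈2.827483; u=1·1.347590+2·2.254067+1/2·2.827483≈7.269465; next y=3/5·2.652410+1/2·7.269465≈5.226179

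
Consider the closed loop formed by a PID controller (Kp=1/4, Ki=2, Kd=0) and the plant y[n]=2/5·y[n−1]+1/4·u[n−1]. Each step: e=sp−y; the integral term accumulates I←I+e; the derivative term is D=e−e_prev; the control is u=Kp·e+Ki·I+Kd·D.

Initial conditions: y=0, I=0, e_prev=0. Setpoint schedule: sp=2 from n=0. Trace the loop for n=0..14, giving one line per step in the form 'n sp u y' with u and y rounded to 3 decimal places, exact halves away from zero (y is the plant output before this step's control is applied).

(exact arithmetic carried between steps; '≈' marks a value shown rounded to 6 d.p. or computed from one; I and e_prev carry over from the previous line; the table rounds u and y to 3 d.p., halves away from zero)
n=0: y=0, sp=2, e=sp−y=2; I=2, D=e−e_prev=2; u=1/4·2+2·2+0·2=4.5; next y=2/5·0+1/4·4.5=1.125
n=1: y=1.125, sp=2, e=sp−y=0.875; I=2.875, D=e−e_prev=-1.125; u=1/4·0.875+2·2.875+0·(-1.125)=5.96875; next y=2/5·1.125+1/4·5.96875≈1.942188
n=2: y≈1.942188, sp=2, e=sp−y≈0.057813; I≈2.932813, D=e−e_prev≈-0.817188; u=1/4·0.057813+2·2.932813+0·(-0.817188)≈5.880078; next y=2/5·1.942188+1/4·5.880078≈2.246895
n=3: y≈2.246895, sp=2, e=sp−y≈-0.246895; I≈2.685918, D=e−e_prev≈-0.304707; u=1/4·(-0.246895)+2·2.685918+0·(-0.304707)≈5.310112; next y=2/5·2.246895+1/4·5.310112≈2.226286
n=4: y≈2.226286, sp=2, e=sp−y≈-0.226286; I≈2.459632, D=e−e_prev≈0.020609; u=1/4·(-0.226286)+2·2.459632+0·0.020609≈4.862693; next y=2/5·2.226286+1/4·4.862693≈2.106188
n=5: y≈2.106188, sp=2, e=sp−y≈-0.106188; I≈2.353445, D=e−e_prev≈0.120098; u=1/4·(-0.106188)+2·2.353445+0·0.120098≈4.680342; next y=2/5·2.106188+1/4·4.680342≈2.012561
n=6: y≈2.012561, sp=2, e=sp−y≈-0.012561; I≈2.340884, D=e−e_prev≈0.093627; u=1/4·(-0.012561)+2·2.340884+0·0.093627≈4.678628; next y=2/5·2.012561+1/4·4.678628≈1.974681
n=7: y≈1.974681, sp=2, e=sp−y≈0.025319; I≈2.366203, D=e−e_prev≈0.037879; u=1/4·0.025319+2·2.366203+0·0.037879≈4.738735; next y=2/5·1.974681+1/4·4.738735≈1.974556
n=8: y≈1.974556, sp=2, e=sp−y≈0.025444; I≈2.391647, D=e−e_prev≈0.000125; u=1/4·0.025444+2·2.391647+0·0.000125≈4.789654; next y=2/5·1.974556+1/4·4.789654≈1.987236
n=9: y≈1.987236, sp=2, e=sp−y≈0.012764; I≈2.404410, D=e−e_prev≈-0.012680; u=1/4·0.012764+2·2.404410+0·(-0.012680)≈4.812012; next y=2/5·1.987236+1/4·4.812012≈1.997897
n=10: y≈1.997897, sp=2, e=sp−y≈0.002103; I≈2.406513, D=e−e_prev≈-0.010661; u=1/4·0.002103+2·2.406513+0·(-0.010661)≈4.813552; next y=2/5·1.997897+1/4·4.813552≈2.002547
n=11: y≈2.002547, sp=2, e=sp−y≈-0.002547; I≈2.403966, D=e−e_prev≈-0.004650; u=1/4·(-0.002547)+2·2.403966+0·(-0.004650)≈4.807296; next y=2/5·2.002547+1/4·4.807296≈2.002843
n=12: y≈2.002843, sp=2, e=sp−y≈-0.002843; I≈2.401124, D=e−e_prev≈-0.000296; u=1/4·(-0.002843)+2·2.401124+0·(-0.000296)≈4.801536; next y=2/5·2.002843+1/4·4.801536≈2.001521
n=13: y≈2.001521, sp=2, e=sp−y≈-0.001521; I≈2.399602, D=e−e_prev≈0.001322; u=1/4·(-0.001521)+2·2.399602+0·0.001322≈4.798824; next y=2/5·2.001521+1/4·4.798824≈2.000315
n=14: y≈2.000315, sp=2, e=sp−y≈-0.000315; I≈2.399288, D=e−e_prev≈0.001207; u=1/4·(-0.000315)+2·2.399288+0·0.001207≈4.798497; next y=2/5·2.000315+1/4·4.798497≈1.999750

0 2 4.500 0.000
1 2 5.969 1.125
2 2 5.880 1.942
3 2 5.310 2.247
4 2 4.863 2.226
5 2 4.680 2.106
6 2 4.679 2.013
7 2 4.739 1.975
8 2 4.790 1.975
9 2 4.812 1.987
10 2 4.814 1.998
11 2 4.807 2.003
12 2 4.802 2.003
13 2 4.799 2.002
14 2 4.798 2.000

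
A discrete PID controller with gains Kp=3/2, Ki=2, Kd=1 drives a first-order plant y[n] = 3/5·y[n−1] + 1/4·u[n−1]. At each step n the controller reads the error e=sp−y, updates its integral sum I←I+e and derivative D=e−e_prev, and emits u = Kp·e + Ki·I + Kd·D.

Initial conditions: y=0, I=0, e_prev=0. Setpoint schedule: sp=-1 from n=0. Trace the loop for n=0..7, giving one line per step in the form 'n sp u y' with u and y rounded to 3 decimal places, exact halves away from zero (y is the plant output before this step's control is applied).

(exact arithmetic carried between steps; '≈' marks a value shown rounded to 6 d.p. or computed from one; I and e_prev carry over from the previous line; the table rounds u and y to 3 d.p., halves away from zero)
n=0: y=0, sp=-1, e=sp−y=-1; I=-1, D=e−e_prev=-1; u=3/2·(-1)+2·(-1)+1·(-1)=-4.5; next y=3/5·0+1/4·(-4.5)=-1.125
n=1: y=-1.125, sp=-1, e=sp−y=0.125; I=-0.875, D=e−e_prev=1.125; u=3/2·0.125+2·(-0.875)+1·1.125=-0.4375; next y=3/5·(-1.125)+1/4·(-0.4375)=-0.784375
n=2: y=-0.784375, sp=-1, e=sp−y=-0.215625; I=-1.090625, D=e−e_prev=-0.340625; u=3/2·(-0.215625)+2·(-1.090625)+1·(-0.340625)≈-2.845313; next y=3/5·(-0.784375)+1/4·(-2.845313)≈-1.181953
n=3: y≈-1.181953, sp=-1, e=sp−y≈0.181953; I≈-0.908672, D=e−e_prev≈0.397578; u=3/2·0.181953+2·(-0.908672)+1·0.397578≈-1.146836; next y=3/5·(-1.181953)+1/4·(-1.146836)≈-0.995881
n=4: y≈-0.995881, sp=-1, e=sp−y≈-0.004119; I≈-0.912791, D=e−e_prev≈-0.186072; u=3/2·(-0.004119)+2·(-0.912791)+1·(-0.186072)≈-2.017833; next y=3/5·(-0.995881)+1/4·(-2.017833)≈-1.101987
n=5: y≈-1.101987, sp=-1, e=sp−y≈0.101987; I≈-0.810804, D=e−e_prev≈0.106106; u=3/2·0.101987+2·(-0.810804)+1·0.106106≈-1.362522; next y=3/5·(-1.101987)+1/4·(-1.362522)≈-1.001823
n=6: y≈-1.001823, sp=-1, e=sp−y≈0.001823; I≈-0.808982, D=e−e_prev≈-0.100164; u=3/2·0.001823+2·(-0.808982)+1·(-0.100164)≈-1.715393; next y=3/5·(-1.001823)+1/4·(-1.715393)≈-1.029942
n=7: y≈-1.029942, sp=-1, e=sp−y≈0.029942; I≈-0.779040, D=e−e_prev≈0.028119; u=3/2·0.029942+2·(-0.779040)+1·0.028119≈-1.485047; next y=3/5·(-1.029942)+1/4·(-1.485047)≈-0.989227

0 -1 -4.500 0.000
1 -1 -0.438 -1.125
2 -1 -2.845 -0.784
3 -1 -1.147 -1.182
4 -1 -2.018 -0.996
5 -1 -1.363 -1.102
6 -1 -1.715 -1.002
7 -1 -1.485 -1.030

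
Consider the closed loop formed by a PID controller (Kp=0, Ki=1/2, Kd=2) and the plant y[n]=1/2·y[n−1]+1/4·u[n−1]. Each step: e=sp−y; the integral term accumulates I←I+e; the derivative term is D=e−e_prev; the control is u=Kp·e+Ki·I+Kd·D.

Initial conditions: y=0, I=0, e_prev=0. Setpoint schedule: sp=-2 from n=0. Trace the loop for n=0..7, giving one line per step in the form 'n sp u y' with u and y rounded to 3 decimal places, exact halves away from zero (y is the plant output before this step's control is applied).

0 -2 -5.000 0.000
1 -2 1.125 -1.250
2 -2 -4.016 -0.344
3 -2 -0.951 -1.176
4 -2 -3.903 -0.826
5 -2 -2.383 -1.388
6 -2 -4.060 -1.290
7 -2 -3.293 -1.660

(exact arithmetic carried between steps; '≈' marks a value shown rounded to 6 d.p. or computed from one; I and e_prev carry over from the previous line; the table rounds u and y to 3 d.p., halves away from zero)
n=0: y=0, sp=-2, e=sp−y=-2; I=-2, D=e−e_prev=-2; u=0·(-2)+1/2·(-2)+2·(-2)=-5; next y=1/2·0+1/4·(-5)=-1.25
n=1: y=-1.25, sp=-2, e=sp−y=-0.75; I=-2.75, D=e−e_prev=1.25; u=0·(-0.75)+1/2·(-2.75)+2·1.25=1.125; next y=1/2·(-1.25)+1/4·1.125=-0.34375
n=2: y=-0.34375, sp=-2, e=sp−y=-1.65625; I=-4.40625, D=e−e_prev=-0.90625; u=0·(-1.65625)+1/2·(-4.40625)+2·(-0.90625)=-4.015625; next y=1/2·(-0.34375)+1/4·(-4.015625)≈-1.175781
n=3: y≈-1.175781, sp=-2, e=sp−y≈-0.824219; I≈-5.230469, D=e−e_prev≈0.832031; u=0·(-0.824219)+1/2·(-5.230469)+2·0.832031≈-0.951172; next y=1/2·(-1.175781)+1/4·(-0.951172)≈-0.825684
n=4: y≈-0.825684, sp=-2, e=sp−y≈-1.174316; I≈-6.404785, D=e−e_prev≈-0.350098; u=0·(-1.174316)+1/2·(-6.404785)+2·(-0.350098)≈-3.902588; next y=1/2·(-0.825684)+1/4·(-3.902588)≈-1.388489
n=5: y≈-1.388489, sp=-2, e=sp−y≈-0.611511; I≈-7.016296, D=e−e_prev≈0.562805; u=0·(-0.611511)+1/2·(-7.016296)+2·0.562805≈-2.382538; next y=1/2·(-1.388489)+1/4·(-2.382538)≈-1.289879
n=6: y≈-1.289879, sp=-2, e=sp−y≈-0.710121; I≈-7.726418, D=e−e_prev≈-0.098610; u=0·(-0.710121)+1/2·(-7.726418)+2·(-0.098610)≈-4.060429; next y=1/2·(-1.289879)+1/4·(-4.060429)≈-1.660047
n=7: y≈-1.660047, sp=-2, e=sp−y≈-0.339953; I≈-8.066371, D=e−e_prev≈0.370168; u=0·(-0.339953)+1/2·(-8.066371)+2·0.370168≈-3.292850; next y=1/2·(-1.660047)+1/4·(-3.292850)≈-1.653236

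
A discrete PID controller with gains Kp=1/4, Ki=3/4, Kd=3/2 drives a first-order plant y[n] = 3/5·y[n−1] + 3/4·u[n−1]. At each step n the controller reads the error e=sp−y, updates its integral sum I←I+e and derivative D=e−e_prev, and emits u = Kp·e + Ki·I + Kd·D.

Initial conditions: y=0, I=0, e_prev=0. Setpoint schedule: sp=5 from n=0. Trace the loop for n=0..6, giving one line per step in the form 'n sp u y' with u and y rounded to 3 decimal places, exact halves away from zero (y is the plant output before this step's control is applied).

(exact arithmetic carried between steps; '≈' marks a value shown rounded to 6 d.p. or computed from one; I and e_prev carry over from the previous line; the table rounds u and y to 3 d.p., halves away from zero)
n=0: y=0, sp=5, e=sp−y=5; I=5, D=e−e_prev=5; u=1/4·5+3/4·5+3/2·5=12.5; next y=3/5·0+3/4·12.5=9.375
n=1: y=9.375, sp=5, e=sp−y=-4.375; I=0.625, D=e−e_prev=-9.375; u=1/4·(-4.375)+3/4·0.625+3/2·(-9.375)=-14.6875; next y=3/5·9.375+3/4·(-14.6875)=-5.390625
n=2: y=-5.390625, sp=5, e=sp−y=10.390625; I=11.015625, D=e−e_prev=14.765625; u=1/4·10.390625+3/4·11.015625+3/2·14.765625≈33.007813; next y=3/5·(-5.390625)+3/4·33.007813≈21.521484
n=3: y≈21.521484, sp=5, e=sp−y≈-16.521484; I≈-5.505859, D=e−e_prev≈-26.912109; u=1/4·(-16.521484)+3/4·(-5.505859)+3/2·(-26.912109)≈-48.627930; next y=3/5·21.521484+3/4·(-48.627930)≈-23.558057
n=4: y≈-23.558057, sp=5, e=sp−y≈28.558057; I≈23.052197, D=e−e_prev≈45.079541; u=1/4·28.558057+3/4·23.052197+3/2·45.079541≈92.047974; next y=3/5·(-23.558057)+3/4·92.047974≈54.901146
n=5: y≈54.901146, sp=5, e=sp−y≈-49.901146; I≈-26.848949, D=e−e_prev≈-78.459203; u=1/4·(-49.901146)+3/4·(-26.848949)+3/2·(-78.459203)≈-150.300803; next y=3/5·54.901146+3/4·(-150.300803)≈-79.784914
n=6: y≈-79.784914, sp=5, e=sp−y≈84.784914; I≈57.935965, D=e−e_prev≈134.686060; u=1/4·84.784914+3/4·57.935965+3/2·134.686060≈266.677293; next y=3/5·(-79.784914)+3/4·266.677293≈152.137021

0 5 12.500 0.000
1 5 -14.688 9.375
2 5 33.008 -5.391
3 5 -48.628 21.521
4 5 92.048 -23.558
5 5 -150.301 54.901
6 5 266.677 -79.785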